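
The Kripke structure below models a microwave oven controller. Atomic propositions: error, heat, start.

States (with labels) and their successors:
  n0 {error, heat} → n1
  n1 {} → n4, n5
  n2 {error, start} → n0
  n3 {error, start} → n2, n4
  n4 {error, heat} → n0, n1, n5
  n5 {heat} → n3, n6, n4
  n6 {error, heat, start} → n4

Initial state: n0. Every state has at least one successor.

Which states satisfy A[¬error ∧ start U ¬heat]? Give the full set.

{n1, n2, n3}

States satisfying ¬error ∧ start: ∅.
States satisfying ¬heat: {n1, n2, n3}.
States satisfying A[¬error ∧ start U ¬heat]: {n1, n2, n3}.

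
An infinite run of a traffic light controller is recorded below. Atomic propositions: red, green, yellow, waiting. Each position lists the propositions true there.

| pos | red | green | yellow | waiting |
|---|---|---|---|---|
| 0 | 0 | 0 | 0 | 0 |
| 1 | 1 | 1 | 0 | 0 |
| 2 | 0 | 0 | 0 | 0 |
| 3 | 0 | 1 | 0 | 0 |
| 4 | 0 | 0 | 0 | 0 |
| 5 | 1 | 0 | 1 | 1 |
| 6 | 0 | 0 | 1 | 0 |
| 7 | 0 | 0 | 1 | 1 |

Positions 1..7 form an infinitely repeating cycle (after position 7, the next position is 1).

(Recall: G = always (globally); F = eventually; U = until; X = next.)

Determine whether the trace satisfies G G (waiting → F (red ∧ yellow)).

G (waiting → F (red ∧ yellow)) holds at every position 0..7, and those are all positions ever visited, so G G (waiting → F (red ∧ yellow)) holds.

Holds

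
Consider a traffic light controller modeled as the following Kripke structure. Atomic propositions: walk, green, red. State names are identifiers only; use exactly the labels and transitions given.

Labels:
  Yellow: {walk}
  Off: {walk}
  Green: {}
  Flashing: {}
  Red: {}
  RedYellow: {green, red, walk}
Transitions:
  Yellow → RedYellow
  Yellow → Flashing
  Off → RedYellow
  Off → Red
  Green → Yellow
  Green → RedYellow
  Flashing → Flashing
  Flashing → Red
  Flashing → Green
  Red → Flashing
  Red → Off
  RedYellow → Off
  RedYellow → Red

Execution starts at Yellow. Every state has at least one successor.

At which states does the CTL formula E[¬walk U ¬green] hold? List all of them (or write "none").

States satisfying ¬walk: {Green, Flashing, Red}.
States satisfying ¬green: {Yellow, Off, Green, Flashing, Red}.
States satisfying E[¬walk U ¬green]: {Yellow, Off, Green, Flashing, Red}.

{Yellow, Off, Green, Flashing, Red}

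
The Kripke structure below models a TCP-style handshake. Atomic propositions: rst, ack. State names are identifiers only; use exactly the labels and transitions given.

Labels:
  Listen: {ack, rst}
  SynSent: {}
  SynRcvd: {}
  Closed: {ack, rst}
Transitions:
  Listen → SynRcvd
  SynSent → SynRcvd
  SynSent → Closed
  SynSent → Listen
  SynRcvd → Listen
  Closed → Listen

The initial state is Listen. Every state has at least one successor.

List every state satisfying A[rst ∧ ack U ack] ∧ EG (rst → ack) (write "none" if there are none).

{Listen, Closed}

States satisfying rst ∧ ack: {Listen, Closed}.
States satisfying ack: {Listen, Closed}.
States satisfying A[rst ∧ ack U ack]: {Listen, Closed}.
States satisfying rst → ack: {Listen, SynSent, SynRcvd, Closed}.
States satisfying EG (rst → ack): {Listen, SynSent, SynRcvd, Closed}.
States satisfying A[rst ∧ ack U ack] ∧ EG (rst → ack): {Listen, Closed}.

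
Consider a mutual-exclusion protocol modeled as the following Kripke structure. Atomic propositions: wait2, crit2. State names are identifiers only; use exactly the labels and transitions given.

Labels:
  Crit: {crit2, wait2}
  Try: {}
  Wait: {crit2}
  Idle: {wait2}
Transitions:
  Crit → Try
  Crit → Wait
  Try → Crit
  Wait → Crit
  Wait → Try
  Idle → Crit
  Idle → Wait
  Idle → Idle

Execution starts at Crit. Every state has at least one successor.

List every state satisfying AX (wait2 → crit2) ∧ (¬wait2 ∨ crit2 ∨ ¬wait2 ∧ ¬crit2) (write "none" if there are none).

States satisfying wait2 → crit2: {Crit, Try, Wait}.
States satisfying AX (wait2 → crit2): {Crit, Try, Wait}.
States satisfying ¬wait2: {Try, Wait}.
States satisfying ¬wait2 ∨ crit2: {Crit, Try, Wait}.
States satisfying ¬crit2: {Try, Idle}.
States satisfying ¬wait2 ∧ ¬crit2: {Try}.
States satisfying ¬wait2 ∨ crit2 ∨ ¬wait2 ∧ ¬crit2: {Crit, Try, Wait}.
States satisfying AX (wait2 → crit2) ∧ (¬wait2 ∨ crit2 ∨ ¬wait2 ∧ ¬crit2): {Crit, Try, Wait}.

{Crit, Try, Wait}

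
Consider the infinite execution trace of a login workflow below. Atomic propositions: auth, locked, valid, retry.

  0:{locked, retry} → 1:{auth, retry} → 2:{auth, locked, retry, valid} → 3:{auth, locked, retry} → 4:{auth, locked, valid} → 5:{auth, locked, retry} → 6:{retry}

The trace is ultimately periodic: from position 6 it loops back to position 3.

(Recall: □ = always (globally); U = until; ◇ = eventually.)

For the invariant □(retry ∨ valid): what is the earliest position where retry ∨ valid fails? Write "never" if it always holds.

never

retry ∨ valid holds at every position 0..6, and those are all the positions the trace ever visits, so the invariant □(retry ∨ valid) is never violated.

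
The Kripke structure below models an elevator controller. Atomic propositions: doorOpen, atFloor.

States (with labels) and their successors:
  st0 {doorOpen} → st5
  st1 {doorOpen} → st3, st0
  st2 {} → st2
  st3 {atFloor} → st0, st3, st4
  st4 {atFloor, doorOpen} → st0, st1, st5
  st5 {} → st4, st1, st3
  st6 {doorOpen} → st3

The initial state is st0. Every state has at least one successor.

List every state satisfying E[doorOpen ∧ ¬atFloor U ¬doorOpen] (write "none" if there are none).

{st0, st1, st2, st3, st5, st6}

States satisfying doorOpen ∧ ¬atFloor: {st0, st1, st6}.
States satisfying ¬doorOpen: {st2, st3, st5}.
States satisfying E[doorOpen ∧ ¬atFloor U ¬doorOpen]: {st0, st1, st2, st3, st5, st6}.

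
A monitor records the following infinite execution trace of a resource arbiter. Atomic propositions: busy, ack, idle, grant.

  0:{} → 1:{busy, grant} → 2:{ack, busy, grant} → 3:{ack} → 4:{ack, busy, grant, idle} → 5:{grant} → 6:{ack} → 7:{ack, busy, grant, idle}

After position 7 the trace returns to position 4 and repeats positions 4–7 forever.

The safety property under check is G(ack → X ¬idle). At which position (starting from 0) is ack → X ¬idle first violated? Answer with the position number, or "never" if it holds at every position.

3

Check ack → X ¬idle at each position in order: 0 ✓, 1 ✓, 2 ✓.
At position 3 the labels are {ack} and the next position 4 has {ack, busy, grant, idle}, so ack → X ¬idle is false there. This is the first violation.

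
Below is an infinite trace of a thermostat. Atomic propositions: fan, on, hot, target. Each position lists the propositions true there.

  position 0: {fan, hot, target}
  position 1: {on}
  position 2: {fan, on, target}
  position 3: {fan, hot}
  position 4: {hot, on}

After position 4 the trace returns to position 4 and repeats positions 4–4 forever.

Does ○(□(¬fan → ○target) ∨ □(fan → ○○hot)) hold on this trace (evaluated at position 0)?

The position after 0 is 1; □(¬fan → ○target) ∨ □(fan → ○○hot) is true there.

Yes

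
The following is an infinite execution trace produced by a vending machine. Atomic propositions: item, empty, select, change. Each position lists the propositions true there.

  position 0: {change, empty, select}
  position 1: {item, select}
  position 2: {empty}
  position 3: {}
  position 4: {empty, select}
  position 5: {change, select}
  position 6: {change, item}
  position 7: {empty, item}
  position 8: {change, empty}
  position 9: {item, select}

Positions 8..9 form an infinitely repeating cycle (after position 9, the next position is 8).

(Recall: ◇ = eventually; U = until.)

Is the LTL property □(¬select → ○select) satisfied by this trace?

¬select → ○select must hold at every position from 0 onward. It fails at position 2, so □(¬select → ○select) is false.
Positions where ¬select holds: 2, 3, 6, 7, 8.
Check ○select at each: 2→fails, 3→ok, 6→fails, 7→fails, 8→ok.

Does not hold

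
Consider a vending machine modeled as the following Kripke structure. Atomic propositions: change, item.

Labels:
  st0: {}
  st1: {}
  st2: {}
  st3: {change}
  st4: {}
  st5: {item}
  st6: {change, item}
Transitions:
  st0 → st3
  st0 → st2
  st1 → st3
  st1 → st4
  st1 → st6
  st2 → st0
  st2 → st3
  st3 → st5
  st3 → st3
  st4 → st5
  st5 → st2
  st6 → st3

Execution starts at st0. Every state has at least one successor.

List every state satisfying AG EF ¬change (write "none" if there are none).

{st0, st1, st2, st3, st4, st5, st6}

States satisfying EF ¬change: {st0, st1, st2, st3, st4, st5, st6}.
States satisfying AG EF ¬change: {st0, st1, st2, st3, st4, st5, st6}.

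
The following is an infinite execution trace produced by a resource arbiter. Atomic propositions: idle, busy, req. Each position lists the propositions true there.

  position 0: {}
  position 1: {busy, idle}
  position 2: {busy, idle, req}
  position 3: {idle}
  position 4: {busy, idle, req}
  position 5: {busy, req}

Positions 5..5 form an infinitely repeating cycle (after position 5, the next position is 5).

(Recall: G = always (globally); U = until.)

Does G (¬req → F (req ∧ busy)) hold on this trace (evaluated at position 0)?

¬req → F (req ∧ busy) holds at every position 0..5, and those are all positions ever visited, so G (¬req → F (req ∧ busy)) holds.
Positions where ¬req holds: 0, 1, 3.
Check F (req ∧ busy) at each: 0→ok, 1→ok, 3→ok.

Holds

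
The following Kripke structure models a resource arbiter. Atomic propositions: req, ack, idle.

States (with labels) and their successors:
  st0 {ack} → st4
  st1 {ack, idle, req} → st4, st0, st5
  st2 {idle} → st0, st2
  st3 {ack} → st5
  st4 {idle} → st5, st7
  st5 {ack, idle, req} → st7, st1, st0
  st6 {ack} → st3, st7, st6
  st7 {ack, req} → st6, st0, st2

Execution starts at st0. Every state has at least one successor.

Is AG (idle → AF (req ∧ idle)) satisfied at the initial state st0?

No

States satisfying idle → AF (req ∧ idle): {st0, st1, st3, st5, st6, st7}.
States satisfying AG (idle → AF (req ∧ idle)): ∅.
st2 is reachable from st0 and violates idle → AF (req ∧ idle), so AG fails at st0.
st0 ∉ Sat(AG (idle → AF (req ∧ idle))).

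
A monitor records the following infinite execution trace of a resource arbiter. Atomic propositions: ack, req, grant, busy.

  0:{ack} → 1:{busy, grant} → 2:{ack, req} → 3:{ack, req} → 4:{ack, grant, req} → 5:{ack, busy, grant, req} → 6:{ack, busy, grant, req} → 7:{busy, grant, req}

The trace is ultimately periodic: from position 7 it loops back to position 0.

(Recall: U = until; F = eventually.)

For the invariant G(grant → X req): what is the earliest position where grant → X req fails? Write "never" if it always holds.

Check grant → X req at each position in order: 0 ✓, 1 ✓, 2 ✓, 3 ✓, 4 ✓, 5 ✓, 6 ✓.
At position 7 the labels are {busy, grant, req} and the next position 0 has {ack}, so grant → X req is false there. This is the first violation.

7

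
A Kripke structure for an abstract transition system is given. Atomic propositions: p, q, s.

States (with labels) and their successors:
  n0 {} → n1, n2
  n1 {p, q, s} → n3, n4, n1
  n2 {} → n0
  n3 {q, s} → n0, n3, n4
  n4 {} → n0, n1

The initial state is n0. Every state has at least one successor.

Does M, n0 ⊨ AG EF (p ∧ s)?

Satisfied

States satisfying EF (p ∧ s): {n0, n1, n2, n3, n4}.
States satisfying AG EF (p ∧ s): {n0, n1, n2, n3, n4}.
Every state reachable from n0 satisfies EF (p ∧ s).
n0 ∈ Sat(AG EF (p ∧ s)).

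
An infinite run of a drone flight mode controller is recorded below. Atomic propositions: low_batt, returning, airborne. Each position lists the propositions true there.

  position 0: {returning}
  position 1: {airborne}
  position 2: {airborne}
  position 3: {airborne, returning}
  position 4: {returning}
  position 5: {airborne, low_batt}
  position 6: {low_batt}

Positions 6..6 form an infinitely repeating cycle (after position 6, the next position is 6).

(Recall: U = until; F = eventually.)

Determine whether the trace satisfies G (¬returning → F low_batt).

Satisfied

¬returning → F low_batt holds at every position 0..6, and those are all positions ever visited, so G (¬returning → F low_batt) holds.
Positions where ¬returning holds: 1, 2, 5, 6.
Check F low_batt at each: 1→ok, 2→ok, 5→ok, 6→ok.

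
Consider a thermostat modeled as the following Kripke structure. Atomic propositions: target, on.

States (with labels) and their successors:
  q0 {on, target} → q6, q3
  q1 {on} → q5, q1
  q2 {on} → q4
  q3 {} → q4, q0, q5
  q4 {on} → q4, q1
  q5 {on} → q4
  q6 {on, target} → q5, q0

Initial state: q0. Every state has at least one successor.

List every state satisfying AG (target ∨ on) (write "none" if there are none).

{q1, q2, q4, q5}

States satisfying target ∨ on: {q0, q1, q2, q4, q5, q6}.
States satisfying AG (target ∨ on): {q1, q2, q4, q5}.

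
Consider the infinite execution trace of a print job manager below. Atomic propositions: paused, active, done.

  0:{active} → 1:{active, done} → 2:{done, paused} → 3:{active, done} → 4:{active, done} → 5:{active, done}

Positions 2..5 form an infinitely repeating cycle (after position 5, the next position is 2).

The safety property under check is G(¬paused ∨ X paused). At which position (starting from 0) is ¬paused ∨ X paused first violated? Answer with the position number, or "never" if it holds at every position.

Check ¬paused ∨ X paused at each position in order: 0 ✓, 1 ✓.
At position 2 the labels are {done, paused} and the next position 3 has {active, done}, so ¬paused ∨ X paused is false there. This is the first violation.

2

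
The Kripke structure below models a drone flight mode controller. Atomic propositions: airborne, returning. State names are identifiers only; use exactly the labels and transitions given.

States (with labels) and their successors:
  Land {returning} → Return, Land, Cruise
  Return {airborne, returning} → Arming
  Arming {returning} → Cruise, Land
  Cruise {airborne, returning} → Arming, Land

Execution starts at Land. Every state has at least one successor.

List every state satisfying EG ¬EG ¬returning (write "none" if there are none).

{Land, Return, Arming, Cruise}

States satisfying ¬EG ¬returning: {Land, Return, Arming, Cruise}.
States satisfying EG ¬EG ¬returning: {Land, Return, Arming, Cruise}.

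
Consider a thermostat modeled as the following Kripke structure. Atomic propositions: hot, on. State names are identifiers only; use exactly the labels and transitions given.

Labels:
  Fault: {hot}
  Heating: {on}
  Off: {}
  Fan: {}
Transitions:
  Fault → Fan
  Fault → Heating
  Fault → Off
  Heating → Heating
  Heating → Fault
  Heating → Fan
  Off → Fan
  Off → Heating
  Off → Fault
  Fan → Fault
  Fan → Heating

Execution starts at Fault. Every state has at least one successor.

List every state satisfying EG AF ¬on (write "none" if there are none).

{Fault, Off, Fan}

States satisfying AF ¬on: {Fault, Off, Fan}.
States satisfying EG AF ¬on: {Fault, Off, Fan}.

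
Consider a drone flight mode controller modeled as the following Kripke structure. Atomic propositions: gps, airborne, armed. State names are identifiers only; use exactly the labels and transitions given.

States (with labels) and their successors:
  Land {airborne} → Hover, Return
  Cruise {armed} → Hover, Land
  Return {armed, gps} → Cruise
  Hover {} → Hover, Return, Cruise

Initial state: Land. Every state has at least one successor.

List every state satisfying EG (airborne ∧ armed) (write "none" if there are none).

States satisfying airborne ∧ armed: ∅.
States satisfying EG (airborne ∧ armed): ∅.

none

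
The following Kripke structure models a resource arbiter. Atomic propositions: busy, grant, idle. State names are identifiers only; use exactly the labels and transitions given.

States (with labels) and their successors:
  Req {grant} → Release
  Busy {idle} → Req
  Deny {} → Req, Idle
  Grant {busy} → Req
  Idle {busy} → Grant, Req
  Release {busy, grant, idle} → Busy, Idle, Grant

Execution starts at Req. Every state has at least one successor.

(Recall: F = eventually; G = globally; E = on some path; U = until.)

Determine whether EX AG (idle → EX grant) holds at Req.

Does not hold

States satisfying AG (idle → EX grant): ∅.
States satisfying EX AG (idle → EX grant): ∅.
No suitable path/successor from Req witnesses the formula.
Req ∉ Sat(EX AG (idle → EX grant)).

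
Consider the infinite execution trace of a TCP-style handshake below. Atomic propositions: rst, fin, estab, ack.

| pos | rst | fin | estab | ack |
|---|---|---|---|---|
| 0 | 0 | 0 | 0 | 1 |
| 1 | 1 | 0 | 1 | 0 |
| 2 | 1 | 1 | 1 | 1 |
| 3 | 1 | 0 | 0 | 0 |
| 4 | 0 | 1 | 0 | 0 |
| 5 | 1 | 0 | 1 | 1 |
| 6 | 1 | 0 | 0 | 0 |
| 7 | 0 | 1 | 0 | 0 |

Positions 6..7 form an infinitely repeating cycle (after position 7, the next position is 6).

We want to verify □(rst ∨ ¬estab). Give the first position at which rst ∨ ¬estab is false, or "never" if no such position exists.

rst ∨ ¬estab holds at every position 0..7, and those are all the positions the trace ever visits, so the invariant □(rst ∨ ¬estab) is never violated.

never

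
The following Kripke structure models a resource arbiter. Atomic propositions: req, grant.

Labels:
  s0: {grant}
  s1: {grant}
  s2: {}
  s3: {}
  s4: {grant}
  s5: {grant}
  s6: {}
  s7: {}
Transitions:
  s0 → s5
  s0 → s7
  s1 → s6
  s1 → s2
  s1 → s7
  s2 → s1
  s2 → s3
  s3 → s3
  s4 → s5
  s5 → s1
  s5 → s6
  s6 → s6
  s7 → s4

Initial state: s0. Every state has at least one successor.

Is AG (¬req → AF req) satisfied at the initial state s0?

No

States satisfying ¬req → AF req: ∅.
States satisfying AG (¬req → AF req): ∅.
s0 is reachable from s0 and violates ¬req → AF req, so AG fails at s0.
s0 ∉ Sat(AG (¬req → AF req)).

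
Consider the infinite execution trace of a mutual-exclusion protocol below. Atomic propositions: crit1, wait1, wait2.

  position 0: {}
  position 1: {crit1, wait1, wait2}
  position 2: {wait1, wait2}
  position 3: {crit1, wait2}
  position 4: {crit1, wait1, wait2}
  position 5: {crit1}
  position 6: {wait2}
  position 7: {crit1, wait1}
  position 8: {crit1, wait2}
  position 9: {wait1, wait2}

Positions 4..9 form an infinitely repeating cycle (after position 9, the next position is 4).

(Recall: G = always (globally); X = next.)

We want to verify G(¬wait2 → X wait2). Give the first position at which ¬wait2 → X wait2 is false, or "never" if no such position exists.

never

¬wait2 → X wait2 holds at every position 0..9, and those are all the positions the trace ever visits, so the invariant G(¬wait2 → X wait2) is never violated.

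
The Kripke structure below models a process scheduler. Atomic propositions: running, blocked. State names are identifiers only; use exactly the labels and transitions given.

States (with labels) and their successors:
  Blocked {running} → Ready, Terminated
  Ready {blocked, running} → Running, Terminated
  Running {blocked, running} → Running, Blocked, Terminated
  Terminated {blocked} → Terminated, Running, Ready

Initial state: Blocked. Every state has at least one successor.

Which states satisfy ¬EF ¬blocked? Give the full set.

States satisfying ¬blocked: {Blocked}.
States satisfying EF ¬blocked: {Blocked, Ready, Running, Terminated}.
States satisfying ¬EF ¬blocked: ∅.

none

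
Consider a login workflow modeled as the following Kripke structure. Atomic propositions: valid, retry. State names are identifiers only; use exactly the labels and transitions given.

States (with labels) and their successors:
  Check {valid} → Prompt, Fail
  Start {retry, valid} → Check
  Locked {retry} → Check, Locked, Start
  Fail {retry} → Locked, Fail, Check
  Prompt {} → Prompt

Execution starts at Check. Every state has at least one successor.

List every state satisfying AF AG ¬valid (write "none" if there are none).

States satisfying AG ¬valid: {Prompt}.
States satisfying AF AG ¬valid: {Prompt}.

{Prompt}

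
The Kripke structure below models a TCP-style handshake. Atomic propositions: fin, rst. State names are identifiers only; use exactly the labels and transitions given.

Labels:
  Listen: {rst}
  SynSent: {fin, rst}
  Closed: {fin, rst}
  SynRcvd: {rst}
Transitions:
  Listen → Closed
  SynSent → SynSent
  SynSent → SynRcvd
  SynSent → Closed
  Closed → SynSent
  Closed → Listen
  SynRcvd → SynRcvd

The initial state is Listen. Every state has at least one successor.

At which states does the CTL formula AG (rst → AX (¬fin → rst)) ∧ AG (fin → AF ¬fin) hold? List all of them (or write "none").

States satisfying rst → AX (¬fin → rst): {Listen, SynSent, Closed, SynRcvd}.
States satisfying AG (rst → AX (¬fin → rst)): {Listen, SynSent, Closed, SynRcvd}.
States satisfying fin → AF ¬fin: {Listen, SynRcvd}.
States satisfying AG (fin → AF ¬fin): {SynRcvd}.
States satisfying AG (rst → AX (¬fin → rst)) ∧ AG (fin → AF ¬fin): {SynRcvd}.

{SynRcvd}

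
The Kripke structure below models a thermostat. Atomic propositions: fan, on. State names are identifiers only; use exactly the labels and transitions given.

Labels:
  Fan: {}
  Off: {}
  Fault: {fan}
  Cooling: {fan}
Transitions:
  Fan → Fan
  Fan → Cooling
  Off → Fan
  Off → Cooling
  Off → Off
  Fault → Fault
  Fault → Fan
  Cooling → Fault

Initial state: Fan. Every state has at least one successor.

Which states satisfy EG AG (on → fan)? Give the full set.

{Fan, Off, Fault, Cooling}

States satisfying AG (on → fan): {Fan, Off, Fault, Cooling}.
States satisfying EG AG (on → fan): {Fan, Off, Fault, Cooling}.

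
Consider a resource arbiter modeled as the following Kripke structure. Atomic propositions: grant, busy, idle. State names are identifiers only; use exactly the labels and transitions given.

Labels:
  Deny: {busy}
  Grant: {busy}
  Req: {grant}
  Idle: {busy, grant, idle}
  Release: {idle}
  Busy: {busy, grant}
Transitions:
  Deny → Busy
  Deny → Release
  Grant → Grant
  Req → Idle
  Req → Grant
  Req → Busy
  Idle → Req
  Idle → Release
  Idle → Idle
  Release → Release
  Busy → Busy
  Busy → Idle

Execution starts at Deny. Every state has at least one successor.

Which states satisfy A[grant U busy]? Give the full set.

{Deny, Grant, Req, Idle, Busy}

States satisfying grant: {Req, Idle, Busy}.
States satisfying busy: {Deny, Grant, Idle, Busy}.
States satisfying A[grant U busy]: {Deny, Grant, Req, Idle, Busy}.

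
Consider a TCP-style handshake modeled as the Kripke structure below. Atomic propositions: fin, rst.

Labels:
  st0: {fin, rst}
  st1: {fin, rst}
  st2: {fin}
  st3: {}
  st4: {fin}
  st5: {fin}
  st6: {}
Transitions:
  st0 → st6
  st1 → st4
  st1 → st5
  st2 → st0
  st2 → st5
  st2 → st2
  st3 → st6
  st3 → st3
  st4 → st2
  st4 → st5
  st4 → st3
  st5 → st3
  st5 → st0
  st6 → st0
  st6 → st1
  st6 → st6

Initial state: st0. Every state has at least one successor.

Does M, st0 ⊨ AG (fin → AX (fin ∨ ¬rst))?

States satisfying fin → AX (fin ∨ ¬rst): {st0, st1, st2, st3, st4, st5, st6}.
States satisfying AG (fin → AX (fin ∨ ¬rst)): {st0, st1, st2, st3, st4, st5, st6}.
Every state reachable from st0 satisfies fin → AX (fin ∨ ¬rst).
st0 ∈ Sat(AG (fin → AX (fin ∨ ¬rst))).

Yes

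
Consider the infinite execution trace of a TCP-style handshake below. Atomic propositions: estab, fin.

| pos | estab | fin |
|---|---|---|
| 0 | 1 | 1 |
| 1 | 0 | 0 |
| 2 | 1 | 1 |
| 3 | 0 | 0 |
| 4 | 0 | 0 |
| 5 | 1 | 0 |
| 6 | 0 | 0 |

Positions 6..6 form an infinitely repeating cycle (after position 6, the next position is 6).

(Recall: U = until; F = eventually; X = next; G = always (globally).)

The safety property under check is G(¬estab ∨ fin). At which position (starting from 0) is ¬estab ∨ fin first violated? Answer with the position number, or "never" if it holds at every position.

5

Check ¬estab ∨ fin at each position in order: 0 ✓, 1 ✓, 2 ✓, 3 ✓, 4 ✓.
At position 5 the labels are {estab}, so ¬estab ∨ fin is false there. This is the first violation.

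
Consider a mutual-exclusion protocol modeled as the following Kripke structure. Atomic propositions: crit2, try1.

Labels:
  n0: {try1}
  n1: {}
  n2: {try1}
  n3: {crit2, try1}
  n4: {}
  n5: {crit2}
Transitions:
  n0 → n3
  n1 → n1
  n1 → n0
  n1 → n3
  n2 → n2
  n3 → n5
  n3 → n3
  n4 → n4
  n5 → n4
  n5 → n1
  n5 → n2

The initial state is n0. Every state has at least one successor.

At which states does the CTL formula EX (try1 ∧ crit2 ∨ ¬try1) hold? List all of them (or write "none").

States satisfying try1 ∧ crit2 ∨ ¬try1: {n1, n3, n4, n5}.
States satisfying EX (try1 ∧ crit2 ∨ ¬try1): {n0, n1, n3, n4, n5}.

{n0, n1, n3, n4, n5}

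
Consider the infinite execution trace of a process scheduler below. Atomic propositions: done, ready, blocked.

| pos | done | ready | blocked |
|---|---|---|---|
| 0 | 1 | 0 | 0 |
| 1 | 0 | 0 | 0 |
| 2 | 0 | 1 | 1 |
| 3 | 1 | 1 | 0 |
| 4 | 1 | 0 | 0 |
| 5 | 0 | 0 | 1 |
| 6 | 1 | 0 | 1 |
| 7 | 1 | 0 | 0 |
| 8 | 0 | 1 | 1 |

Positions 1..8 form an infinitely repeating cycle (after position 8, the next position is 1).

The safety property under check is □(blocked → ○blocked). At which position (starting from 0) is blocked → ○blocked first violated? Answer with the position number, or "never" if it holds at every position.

2

Check blocked → ○blocked at each position in order: 0 ✓, 1 ✓.
At position 2 the labels are {blocked, ready} and the next position 3 has {done, ready}, so blocked → ○blocked is false there. This is the first violation.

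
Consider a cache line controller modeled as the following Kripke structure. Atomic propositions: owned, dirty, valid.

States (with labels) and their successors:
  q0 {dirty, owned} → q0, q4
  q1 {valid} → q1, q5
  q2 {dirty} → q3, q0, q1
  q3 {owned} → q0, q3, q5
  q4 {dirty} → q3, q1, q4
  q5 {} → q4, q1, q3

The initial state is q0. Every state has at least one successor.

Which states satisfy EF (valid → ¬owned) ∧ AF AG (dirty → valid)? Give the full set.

none

States satisfying valid → ¬owned: {q0, q1, q2, q3, q4, q5}.
States satisfying EF (valid → ¬owned): {q0, q1, q2, q3, q4, q5}.
States satisfying AG (dirty → valid): ∅.
States satisfying AF AG (dirty → valid): ∅.
States satisfying EF (valid → ¬owned) ∧ AF AG (dirty → valid): ∅.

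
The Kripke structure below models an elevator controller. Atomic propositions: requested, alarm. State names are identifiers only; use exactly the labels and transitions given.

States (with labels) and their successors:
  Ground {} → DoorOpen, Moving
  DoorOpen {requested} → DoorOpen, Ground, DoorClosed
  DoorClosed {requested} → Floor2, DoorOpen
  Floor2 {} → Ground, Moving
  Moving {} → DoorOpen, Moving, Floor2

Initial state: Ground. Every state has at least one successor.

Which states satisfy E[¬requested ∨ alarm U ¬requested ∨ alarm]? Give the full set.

States satisfying ¬requested ∨ alarm: {Ground, Floor2, Moving}.
States satisfying E[¬requested ∨ alarm U ¬requested ∨ alarm]: {Ground, Floor2, Moving}.

{Ground, Floor2, Moving}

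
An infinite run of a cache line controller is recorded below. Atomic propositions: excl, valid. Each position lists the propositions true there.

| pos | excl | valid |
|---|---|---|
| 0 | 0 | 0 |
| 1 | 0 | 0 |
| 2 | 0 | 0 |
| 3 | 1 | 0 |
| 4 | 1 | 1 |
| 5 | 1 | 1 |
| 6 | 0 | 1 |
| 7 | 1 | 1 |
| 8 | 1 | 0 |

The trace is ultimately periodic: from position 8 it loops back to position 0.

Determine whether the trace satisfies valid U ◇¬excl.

Walking from position 0: ◇¬excl first holds at position 0, and valid holds at every earlier position along the way, so valid U ◇¬excl holds.

Satisfied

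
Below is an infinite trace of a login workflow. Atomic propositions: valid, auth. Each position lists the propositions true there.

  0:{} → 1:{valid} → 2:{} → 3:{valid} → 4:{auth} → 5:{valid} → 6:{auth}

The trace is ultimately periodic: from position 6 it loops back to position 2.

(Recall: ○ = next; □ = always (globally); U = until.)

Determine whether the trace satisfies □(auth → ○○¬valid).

No

auth → ○○¬valid must hold at every position from 0 onward. It fails at position 6, so □(auth → ○○¬valid) is false.
Positions where auth holds: 4, 6.
Check ○○¬valid at each: 4→ok, 6→fails.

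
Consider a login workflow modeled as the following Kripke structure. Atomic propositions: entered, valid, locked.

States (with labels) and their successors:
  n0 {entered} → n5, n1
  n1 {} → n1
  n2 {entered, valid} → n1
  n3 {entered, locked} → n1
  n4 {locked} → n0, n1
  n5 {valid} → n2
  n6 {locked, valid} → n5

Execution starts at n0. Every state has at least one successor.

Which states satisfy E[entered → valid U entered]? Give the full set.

{n0, n2, n3, n4, n5, n6}

States satisfying entered → valid: {n1, n2, n4, n5, n6}.
States satisfying entered: {n0, n2, n3}.
States satisfying E[entered → valid U entered]: {n0, n2, n3, n4, n5, n6}.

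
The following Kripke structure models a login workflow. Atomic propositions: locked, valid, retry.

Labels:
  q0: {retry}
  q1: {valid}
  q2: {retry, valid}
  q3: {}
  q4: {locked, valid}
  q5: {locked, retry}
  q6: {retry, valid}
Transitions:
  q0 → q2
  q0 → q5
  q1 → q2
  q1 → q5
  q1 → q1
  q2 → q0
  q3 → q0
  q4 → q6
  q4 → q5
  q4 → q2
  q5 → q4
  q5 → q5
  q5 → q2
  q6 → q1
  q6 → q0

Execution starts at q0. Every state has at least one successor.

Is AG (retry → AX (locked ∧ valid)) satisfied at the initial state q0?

No

States satisfying retry → AX (locked ∧ valid): {q1, q3, q4}.
States satisfying AG (retry → AX (locked ∧ valid)): ∅.
q0 is reachable from q0 and violates retry → AX (locked ∧ valid), so AG fails at q0.
q0 ∉ Sat(AG (retry → AX (locked ∧ valid))).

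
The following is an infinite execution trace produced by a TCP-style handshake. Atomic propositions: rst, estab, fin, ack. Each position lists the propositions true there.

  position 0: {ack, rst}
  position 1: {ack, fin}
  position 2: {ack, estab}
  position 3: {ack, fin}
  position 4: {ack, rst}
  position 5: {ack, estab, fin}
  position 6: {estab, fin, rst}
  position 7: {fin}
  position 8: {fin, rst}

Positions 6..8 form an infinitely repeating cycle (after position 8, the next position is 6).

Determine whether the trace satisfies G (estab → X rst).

Does not hold

estab → X rst must hold at every position from 0 onward. It fails at position 2, so G (estab → X rst) is false.
Positions where estab holds: 2, 5, 6.
Check X rst at each: 2→fails, 5→ok, 6→fails.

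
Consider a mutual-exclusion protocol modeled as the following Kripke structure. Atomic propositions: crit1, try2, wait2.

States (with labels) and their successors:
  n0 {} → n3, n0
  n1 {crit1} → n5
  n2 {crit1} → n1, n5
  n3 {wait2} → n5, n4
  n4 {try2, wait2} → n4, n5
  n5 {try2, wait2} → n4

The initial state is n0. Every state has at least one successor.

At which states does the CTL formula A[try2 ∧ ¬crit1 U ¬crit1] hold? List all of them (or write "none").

{n0, n3, n4, n5}

States satisfying try2 ∧ ¬crit1: {n4, n5}.
States satisfying ¬crit1: {n0, n3, n4, n5}.
States satisfying A[try2 ∧ ¬crit1 U ¬crit1]: {n0, n3, n4, n5}.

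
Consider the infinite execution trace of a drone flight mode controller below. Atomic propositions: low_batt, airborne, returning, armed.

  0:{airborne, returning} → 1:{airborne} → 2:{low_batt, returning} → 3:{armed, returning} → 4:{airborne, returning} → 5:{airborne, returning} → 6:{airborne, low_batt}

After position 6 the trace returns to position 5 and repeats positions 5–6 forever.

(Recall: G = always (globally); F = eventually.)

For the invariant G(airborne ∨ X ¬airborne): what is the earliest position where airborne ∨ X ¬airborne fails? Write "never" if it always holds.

Check airborne ∨ X ¬airborne at each position in order: 0 ✓, 1 ✓, 2 ✓.
At position 3 the labels are {armed, returning} and the next position 4 has {airborne, returning}, so airborne ∨ X ¬airborne is false there. This is the first violation.

3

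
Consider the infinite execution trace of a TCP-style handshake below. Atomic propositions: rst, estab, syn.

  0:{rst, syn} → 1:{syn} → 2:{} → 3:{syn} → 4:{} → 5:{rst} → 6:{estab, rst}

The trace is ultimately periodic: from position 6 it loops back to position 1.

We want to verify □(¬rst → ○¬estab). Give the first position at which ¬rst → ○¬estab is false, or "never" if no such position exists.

¬rst → ○¬estab holds at every position 0..6, and those are all the positions the trace ever visits, so the invariant □(¬rst → ○¬estab) is never violated.

never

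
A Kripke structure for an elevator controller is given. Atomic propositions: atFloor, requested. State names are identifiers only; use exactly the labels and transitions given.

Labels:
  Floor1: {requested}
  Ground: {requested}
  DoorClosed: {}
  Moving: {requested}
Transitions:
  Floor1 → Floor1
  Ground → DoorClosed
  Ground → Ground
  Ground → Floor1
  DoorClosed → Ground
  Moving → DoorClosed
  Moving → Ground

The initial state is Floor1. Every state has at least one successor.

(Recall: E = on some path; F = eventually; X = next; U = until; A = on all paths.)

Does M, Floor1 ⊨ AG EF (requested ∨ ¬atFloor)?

Yes

States satisfying EF (requested ∨ ¬atFloor): {Floor1, Ground, DoorClosed, Moving}.
States satisfying AG EF (requested ∨ ¬atFloor): {Floor1, Ground, DoorClosed, Moving}.
Every state reachable from Floor1 satisfies EF (requested ∨ ¬atFloor).
Floor1 ∈ Sat(AG EF (requested ∨ ¬atFloor)).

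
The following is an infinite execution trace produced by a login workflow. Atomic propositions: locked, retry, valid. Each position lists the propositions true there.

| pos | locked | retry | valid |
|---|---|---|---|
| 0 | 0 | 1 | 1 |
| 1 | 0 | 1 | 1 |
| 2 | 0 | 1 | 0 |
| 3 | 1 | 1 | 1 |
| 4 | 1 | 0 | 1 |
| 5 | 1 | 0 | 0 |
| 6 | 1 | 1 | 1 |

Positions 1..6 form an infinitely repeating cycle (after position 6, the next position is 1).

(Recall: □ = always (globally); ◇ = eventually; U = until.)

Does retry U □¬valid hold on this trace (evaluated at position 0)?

Does not hold

Walking from position 0: at position 4, □¬valid has not yet held and retry fails, so retry U □¬valid is false.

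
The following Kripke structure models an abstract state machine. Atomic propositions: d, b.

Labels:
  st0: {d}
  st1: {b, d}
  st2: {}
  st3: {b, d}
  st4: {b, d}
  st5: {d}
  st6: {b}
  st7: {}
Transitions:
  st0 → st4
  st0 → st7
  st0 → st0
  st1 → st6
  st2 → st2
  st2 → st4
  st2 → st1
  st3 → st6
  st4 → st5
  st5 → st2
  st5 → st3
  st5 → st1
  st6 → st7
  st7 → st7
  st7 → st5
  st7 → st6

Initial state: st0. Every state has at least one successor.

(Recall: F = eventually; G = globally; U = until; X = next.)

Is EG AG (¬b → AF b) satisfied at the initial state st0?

No

States satisfying AG (¬b → AF b): ∅.
States satisfying EG AG (¬b → AF b): ∅.
No suitable path/successor from st0 witnesses the formula.
st0 ∉ Sat(EG AG (¬b → AF b)).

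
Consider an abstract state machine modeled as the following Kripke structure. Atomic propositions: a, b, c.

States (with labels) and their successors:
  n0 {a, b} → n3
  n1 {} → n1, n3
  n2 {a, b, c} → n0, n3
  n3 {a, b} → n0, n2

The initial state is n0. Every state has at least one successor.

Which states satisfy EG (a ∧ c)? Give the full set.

none

States satisfying a ∧ c: {n2}.
States satisfying EG (a ∧ c): ∅.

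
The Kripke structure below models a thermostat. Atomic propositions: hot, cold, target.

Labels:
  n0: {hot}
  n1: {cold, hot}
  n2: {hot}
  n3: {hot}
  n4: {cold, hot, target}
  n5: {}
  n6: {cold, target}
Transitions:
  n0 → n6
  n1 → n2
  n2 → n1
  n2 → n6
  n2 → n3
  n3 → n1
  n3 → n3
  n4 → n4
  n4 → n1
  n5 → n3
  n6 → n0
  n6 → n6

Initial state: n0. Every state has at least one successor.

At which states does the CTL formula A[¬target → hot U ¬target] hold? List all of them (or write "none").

{n0, n1, n2, n3, n5}

States satisfying ¬target → hot: {n0, n1, n2, n3, n4, n6}.
States satisfying ¬target: {n0, n1, n2, n3, n5}.
States satisfying A[¬target → hot U ¬target]: {n0, n1, n2, n3, n5}.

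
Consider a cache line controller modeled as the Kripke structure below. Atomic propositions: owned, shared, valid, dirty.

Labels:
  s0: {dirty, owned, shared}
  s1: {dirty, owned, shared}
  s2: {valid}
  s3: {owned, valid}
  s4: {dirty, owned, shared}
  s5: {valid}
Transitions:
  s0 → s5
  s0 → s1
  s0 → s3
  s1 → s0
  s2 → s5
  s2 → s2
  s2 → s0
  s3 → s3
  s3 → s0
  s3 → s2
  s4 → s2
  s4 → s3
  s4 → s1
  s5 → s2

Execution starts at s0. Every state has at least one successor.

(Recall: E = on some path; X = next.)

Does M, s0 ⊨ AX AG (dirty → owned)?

Satisfied

States satisfying AG (dirty → owned): {s0, s1, s2, s3, s4, s5}.
States satisfying AX AG (dirty → owned): {s0, s1, s2, s3, s4, s5}.
s0 ∈ Sat(AX AG (dirty → owned)).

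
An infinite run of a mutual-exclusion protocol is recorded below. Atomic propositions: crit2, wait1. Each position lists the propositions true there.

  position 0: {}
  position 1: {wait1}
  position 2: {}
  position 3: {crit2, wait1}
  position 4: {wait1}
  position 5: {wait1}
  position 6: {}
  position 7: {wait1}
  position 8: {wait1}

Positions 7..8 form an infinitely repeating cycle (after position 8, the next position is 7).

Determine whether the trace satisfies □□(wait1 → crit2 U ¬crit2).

Satisfied

□(wait1 → crit2 U ¬crit2) holds at every position 0..8, and those are all positions ever visited, so □□(wait1 → crit2 U ¬crit2) holds.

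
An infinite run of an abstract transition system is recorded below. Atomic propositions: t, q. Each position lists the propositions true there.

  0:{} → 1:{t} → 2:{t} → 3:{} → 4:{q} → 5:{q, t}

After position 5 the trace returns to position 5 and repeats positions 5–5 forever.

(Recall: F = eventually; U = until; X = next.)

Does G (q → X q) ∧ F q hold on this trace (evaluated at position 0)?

q → X q holds at every position 0..5, and those are all positions ever visited, so G (q → X q) holds.
Positions where q holds: 4, 5.
Check X q at each: 4→ok, 5→ok.
q holds at position 4, which is reachable from 0, so F q holds.
At position 0: G (q → X q) is true; F q is true; so G (q → X q) ∧ F q is true.

Holds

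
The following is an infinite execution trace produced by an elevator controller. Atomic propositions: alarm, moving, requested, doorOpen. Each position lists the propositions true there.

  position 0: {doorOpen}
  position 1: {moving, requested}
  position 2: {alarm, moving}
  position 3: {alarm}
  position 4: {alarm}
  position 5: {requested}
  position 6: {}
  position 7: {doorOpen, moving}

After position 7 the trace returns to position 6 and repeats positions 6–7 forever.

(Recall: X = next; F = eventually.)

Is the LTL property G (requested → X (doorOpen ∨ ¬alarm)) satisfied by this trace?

requested → X (doorOpen ∨ ¬alarm) must hold at every position from 0 onward. It fails at position 1, so G (requested → X (doorOpen ∨ ¬alarm)) is false.
Positions where requested holds: 1, 5.
Check X (doorOpen ∨ ¬alarm) at each: 1→fails, 5→ok.

No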